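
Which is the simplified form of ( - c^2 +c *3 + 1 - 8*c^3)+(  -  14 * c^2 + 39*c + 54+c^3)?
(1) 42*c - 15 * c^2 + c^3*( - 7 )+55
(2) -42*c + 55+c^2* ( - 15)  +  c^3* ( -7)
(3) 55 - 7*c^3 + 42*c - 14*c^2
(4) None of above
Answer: 1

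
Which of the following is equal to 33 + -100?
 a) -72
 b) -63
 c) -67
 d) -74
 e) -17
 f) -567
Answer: c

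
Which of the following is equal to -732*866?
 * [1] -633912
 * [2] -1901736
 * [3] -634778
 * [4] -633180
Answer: 1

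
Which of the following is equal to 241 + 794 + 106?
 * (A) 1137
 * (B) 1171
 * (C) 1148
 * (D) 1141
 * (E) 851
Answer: D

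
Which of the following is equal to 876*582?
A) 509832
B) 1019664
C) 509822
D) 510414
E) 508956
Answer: A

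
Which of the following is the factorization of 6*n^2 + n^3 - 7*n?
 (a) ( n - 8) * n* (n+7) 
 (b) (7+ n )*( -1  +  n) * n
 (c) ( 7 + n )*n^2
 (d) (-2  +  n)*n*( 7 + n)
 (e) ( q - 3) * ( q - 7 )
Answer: b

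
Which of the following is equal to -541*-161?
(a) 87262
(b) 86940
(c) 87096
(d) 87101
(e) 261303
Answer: d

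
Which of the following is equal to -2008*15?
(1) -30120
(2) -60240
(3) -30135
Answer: 1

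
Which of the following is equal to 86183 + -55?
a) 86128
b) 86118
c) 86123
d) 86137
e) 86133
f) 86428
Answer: a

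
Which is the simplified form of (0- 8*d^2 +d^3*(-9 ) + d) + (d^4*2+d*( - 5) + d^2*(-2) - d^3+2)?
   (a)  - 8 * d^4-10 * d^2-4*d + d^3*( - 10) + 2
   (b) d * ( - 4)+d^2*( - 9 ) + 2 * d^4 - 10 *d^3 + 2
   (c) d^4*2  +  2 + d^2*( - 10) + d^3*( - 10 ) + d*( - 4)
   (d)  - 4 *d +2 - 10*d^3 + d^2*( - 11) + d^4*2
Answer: c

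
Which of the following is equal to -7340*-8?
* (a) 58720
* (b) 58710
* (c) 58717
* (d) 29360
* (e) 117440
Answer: a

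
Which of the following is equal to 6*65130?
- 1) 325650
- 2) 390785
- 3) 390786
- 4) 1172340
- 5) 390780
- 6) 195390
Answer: 5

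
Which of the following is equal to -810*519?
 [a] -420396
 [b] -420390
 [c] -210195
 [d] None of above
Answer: b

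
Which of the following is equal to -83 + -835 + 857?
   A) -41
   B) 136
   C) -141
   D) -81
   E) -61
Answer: E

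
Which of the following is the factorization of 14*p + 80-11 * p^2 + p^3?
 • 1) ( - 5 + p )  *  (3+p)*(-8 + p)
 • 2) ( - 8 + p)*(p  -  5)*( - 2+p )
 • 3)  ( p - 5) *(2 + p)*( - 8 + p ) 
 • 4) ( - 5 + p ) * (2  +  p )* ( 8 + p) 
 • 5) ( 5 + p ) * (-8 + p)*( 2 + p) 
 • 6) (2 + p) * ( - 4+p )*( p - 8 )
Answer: 3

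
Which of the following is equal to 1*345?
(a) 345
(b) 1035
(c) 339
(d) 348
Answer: a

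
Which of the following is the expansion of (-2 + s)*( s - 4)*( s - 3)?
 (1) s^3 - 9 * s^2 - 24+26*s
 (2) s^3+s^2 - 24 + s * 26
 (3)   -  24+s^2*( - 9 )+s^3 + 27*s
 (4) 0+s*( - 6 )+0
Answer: 1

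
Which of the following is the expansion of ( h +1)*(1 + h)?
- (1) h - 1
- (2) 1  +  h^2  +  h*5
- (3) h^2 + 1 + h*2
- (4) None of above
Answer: 3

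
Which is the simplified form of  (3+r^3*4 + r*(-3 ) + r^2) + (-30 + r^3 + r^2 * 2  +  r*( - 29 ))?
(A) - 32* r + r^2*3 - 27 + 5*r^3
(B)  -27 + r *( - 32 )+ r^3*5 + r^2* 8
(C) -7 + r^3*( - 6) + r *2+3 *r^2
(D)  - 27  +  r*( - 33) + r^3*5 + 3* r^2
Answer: A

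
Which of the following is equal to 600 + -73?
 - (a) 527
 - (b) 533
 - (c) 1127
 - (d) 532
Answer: a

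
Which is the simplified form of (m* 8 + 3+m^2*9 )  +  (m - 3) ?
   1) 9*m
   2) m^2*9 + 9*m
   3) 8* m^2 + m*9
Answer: 2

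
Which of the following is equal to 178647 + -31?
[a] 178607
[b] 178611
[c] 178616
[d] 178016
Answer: c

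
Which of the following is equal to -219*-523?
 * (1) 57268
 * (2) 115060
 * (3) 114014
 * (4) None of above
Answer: 4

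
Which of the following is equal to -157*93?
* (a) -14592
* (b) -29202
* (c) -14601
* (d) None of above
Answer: c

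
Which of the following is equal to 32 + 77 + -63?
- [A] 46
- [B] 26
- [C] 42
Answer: A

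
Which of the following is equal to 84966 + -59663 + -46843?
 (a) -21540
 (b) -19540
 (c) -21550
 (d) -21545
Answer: a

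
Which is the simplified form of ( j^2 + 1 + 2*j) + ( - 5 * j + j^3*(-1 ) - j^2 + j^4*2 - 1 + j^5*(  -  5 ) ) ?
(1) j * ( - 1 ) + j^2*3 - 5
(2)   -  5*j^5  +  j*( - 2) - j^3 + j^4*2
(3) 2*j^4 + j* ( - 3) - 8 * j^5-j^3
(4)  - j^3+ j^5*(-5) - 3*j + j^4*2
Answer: 4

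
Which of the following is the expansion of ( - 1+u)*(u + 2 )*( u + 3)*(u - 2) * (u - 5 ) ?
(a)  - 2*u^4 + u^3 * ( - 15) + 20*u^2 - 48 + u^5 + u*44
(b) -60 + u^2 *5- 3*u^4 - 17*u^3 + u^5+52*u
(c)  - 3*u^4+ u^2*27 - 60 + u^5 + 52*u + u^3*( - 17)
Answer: c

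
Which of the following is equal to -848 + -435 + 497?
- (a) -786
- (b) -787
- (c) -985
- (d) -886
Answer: a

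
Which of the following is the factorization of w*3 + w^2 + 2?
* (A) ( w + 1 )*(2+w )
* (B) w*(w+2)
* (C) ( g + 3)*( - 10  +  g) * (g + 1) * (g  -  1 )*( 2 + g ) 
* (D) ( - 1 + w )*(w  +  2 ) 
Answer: A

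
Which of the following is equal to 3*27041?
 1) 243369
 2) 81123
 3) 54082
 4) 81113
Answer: 2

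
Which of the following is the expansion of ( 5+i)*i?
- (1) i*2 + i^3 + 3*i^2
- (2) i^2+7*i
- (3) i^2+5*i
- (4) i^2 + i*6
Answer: 3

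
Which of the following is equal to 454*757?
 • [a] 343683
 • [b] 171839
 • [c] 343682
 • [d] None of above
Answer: d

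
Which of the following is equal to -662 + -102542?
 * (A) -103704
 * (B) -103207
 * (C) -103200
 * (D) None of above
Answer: D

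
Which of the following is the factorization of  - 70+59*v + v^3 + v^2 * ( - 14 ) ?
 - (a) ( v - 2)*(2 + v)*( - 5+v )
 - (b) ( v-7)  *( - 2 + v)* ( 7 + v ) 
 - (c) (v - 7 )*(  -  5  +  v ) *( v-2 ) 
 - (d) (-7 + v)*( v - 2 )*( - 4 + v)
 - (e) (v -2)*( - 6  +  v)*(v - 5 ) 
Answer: c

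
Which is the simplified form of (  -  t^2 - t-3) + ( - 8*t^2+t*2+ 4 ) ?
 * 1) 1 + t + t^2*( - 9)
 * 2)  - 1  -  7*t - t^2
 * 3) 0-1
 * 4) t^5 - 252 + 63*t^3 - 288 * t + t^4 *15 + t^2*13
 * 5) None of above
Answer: 1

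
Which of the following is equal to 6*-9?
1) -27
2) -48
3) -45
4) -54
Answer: 4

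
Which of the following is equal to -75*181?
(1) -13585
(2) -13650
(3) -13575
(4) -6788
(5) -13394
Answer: 3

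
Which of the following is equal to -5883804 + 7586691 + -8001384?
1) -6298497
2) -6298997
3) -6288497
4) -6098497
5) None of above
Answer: 1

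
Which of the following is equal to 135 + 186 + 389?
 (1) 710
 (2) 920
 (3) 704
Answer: 1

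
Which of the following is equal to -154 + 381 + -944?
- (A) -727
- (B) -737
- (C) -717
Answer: C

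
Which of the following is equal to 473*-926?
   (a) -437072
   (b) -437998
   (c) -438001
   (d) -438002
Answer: b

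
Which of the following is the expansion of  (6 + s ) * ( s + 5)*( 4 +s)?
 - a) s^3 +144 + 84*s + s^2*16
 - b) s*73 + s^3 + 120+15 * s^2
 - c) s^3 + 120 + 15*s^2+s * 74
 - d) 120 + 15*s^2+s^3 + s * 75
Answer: c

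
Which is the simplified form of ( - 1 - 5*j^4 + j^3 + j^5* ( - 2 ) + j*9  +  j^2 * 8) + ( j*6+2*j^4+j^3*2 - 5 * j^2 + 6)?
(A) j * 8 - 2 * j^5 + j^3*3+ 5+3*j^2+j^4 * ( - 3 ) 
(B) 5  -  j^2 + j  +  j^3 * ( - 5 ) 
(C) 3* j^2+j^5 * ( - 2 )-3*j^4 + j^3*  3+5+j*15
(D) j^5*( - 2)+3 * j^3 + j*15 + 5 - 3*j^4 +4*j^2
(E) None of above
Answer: C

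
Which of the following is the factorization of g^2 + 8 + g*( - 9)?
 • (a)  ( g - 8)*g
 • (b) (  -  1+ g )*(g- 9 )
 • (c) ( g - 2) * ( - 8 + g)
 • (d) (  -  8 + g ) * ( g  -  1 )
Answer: d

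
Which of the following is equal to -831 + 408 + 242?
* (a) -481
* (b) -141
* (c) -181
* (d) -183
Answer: c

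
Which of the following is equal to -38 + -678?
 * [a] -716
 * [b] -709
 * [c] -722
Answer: a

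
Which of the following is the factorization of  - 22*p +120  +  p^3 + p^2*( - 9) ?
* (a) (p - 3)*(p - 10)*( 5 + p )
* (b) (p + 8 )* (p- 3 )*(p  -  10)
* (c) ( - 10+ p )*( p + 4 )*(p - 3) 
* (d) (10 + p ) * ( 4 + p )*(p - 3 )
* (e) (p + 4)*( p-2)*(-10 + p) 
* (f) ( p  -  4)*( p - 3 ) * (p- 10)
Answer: c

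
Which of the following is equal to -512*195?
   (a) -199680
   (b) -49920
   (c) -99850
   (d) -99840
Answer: d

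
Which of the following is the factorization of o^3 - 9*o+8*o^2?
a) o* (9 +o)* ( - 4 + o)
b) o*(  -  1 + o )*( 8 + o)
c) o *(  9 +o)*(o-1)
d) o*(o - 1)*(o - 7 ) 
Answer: c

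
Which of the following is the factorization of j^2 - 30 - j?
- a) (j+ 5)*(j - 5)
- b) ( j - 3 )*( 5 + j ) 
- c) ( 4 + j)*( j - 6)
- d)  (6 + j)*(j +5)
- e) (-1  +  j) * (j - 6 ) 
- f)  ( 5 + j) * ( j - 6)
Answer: f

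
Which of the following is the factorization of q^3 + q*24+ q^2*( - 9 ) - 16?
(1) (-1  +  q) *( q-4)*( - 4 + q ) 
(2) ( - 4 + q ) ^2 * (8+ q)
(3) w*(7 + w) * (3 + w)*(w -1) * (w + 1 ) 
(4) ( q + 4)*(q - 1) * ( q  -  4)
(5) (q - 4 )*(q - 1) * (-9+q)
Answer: 1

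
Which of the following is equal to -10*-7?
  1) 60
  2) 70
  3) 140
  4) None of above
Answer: 2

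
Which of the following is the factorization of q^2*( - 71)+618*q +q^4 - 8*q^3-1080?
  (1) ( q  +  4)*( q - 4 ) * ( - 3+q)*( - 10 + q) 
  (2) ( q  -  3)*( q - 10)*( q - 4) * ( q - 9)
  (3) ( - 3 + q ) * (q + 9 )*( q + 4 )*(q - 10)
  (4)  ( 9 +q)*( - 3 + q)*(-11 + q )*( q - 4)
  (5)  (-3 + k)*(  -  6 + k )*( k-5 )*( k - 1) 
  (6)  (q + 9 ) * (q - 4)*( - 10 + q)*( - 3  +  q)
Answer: 6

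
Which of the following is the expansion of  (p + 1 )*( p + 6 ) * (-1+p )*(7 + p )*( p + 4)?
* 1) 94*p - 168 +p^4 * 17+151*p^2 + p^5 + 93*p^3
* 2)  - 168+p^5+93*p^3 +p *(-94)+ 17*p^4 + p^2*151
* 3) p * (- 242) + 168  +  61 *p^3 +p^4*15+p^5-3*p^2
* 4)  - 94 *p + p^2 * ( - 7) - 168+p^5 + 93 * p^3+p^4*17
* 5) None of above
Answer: 2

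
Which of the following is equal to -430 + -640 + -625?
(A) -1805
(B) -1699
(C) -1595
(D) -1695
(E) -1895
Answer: D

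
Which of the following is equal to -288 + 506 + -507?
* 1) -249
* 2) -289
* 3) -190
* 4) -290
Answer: 2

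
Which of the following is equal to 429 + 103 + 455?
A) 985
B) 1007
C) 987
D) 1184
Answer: C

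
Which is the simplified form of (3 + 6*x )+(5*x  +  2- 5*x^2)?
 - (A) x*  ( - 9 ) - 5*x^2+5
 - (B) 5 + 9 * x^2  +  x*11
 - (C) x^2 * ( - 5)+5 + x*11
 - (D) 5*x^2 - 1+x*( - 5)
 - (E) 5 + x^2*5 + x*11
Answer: C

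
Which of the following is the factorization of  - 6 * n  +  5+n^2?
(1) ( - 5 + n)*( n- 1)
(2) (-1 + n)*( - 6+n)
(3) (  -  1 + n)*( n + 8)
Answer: 1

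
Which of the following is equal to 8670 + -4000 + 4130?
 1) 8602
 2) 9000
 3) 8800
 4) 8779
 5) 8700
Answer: 3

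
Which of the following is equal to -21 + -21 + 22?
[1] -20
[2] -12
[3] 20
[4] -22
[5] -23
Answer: 1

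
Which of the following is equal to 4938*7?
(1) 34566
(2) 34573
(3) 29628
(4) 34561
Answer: 1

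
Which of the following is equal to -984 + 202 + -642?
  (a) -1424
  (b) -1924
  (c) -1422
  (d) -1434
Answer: a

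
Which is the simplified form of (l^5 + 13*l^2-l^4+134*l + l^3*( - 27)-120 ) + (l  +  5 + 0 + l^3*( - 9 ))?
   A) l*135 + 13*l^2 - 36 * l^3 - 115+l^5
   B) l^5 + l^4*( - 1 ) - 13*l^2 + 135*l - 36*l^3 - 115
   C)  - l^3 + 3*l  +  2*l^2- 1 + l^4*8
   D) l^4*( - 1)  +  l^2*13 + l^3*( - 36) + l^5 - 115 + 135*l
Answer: D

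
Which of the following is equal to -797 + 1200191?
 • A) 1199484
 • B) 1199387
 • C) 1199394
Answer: C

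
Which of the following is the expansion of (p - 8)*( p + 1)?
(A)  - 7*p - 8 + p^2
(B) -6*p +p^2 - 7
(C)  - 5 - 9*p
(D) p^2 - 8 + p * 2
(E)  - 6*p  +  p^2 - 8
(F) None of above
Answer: A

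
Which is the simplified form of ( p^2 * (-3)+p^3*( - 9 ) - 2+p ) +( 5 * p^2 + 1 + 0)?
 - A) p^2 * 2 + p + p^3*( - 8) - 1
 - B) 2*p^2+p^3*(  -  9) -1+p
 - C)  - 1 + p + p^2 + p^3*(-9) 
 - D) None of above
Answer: B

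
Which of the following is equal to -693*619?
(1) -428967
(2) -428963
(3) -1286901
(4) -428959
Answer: 1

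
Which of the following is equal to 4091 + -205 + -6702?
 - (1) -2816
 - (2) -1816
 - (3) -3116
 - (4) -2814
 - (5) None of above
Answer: 1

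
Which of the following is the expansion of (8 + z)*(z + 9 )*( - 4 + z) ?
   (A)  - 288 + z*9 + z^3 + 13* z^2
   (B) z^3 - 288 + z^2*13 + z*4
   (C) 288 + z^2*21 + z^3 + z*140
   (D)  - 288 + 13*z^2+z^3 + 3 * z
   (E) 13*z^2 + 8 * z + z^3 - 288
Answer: B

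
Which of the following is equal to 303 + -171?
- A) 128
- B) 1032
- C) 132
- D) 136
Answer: C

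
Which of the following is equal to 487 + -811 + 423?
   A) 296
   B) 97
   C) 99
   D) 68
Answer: C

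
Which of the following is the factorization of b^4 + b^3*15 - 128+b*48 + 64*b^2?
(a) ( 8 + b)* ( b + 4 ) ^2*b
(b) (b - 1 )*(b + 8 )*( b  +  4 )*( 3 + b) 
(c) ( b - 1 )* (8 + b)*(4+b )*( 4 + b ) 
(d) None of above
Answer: c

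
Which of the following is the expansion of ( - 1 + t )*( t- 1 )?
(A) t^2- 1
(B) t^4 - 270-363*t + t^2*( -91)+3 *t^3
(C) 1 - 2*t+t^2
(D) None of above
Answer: C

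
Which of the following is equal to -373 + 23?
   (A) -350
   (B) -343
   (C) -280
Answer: A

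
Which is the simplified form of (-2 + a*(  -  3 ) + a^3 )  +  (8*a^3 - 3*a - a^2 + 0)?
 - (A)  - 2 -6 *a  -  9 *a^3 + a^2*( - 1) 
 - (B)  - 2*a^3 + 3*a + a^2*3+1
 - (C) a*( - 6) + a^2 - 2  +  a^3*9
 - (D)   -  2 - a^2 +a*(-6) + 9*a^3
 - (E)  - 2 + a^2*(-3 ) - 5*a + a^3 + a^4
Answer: D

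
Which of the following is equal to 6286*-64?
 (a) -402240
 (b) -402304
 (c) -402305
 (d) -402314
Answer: b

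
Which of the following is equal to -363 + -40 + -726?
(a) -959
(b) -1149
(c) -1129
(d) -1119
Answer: c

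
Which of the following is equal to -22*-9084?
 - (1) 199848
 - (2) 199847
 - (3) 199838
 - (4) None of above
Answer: 1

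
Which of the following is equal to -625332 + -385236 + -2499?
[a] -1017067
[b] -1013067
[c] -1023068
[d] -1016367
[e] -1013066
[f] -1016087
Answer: b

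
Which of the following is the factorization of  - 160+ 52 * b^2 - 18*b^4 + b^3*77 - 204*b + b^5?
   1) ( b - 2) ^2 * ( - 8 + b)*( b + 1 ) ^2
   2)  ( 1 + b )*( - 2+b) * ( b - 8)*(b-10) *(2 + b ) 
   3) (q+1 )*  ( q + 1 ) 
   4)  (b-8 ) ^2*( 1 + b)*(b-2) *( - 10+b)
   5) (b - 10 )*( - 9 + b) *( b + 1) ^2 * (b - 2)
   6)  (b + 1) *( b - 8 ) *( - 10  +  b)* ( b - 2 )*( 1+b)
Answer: 6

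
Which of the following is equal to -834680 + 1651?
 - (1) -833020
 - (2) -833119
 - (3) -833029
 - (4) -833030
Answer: 3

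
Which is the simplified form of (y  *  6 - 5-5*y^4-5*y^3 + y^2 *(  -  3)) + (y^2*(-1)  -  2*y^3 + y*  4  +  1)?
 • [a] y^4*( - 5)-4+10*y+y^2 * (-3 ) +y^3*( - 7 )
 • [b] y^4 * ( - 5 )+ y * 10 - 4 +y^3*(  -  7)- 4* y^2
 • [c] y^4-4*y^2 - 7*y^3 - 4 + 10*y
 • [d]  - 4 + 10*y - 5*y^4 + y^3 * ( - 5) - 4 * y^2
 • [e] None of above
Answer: b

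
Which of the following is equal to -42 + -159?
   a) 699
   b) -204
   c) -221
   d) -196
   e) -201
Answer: e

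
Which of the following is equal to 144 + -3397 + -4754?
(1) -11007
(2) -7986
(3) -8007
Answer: 3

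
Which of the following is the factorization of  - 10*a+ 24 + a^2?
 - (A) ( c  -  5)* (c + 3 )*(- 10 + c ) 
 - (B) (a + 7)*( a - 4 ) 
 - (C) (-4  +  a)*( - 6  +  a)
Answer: C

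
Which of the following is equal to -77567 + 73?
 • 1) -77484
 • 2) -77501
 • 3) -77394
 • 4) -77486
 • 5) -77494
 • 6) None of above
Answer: 5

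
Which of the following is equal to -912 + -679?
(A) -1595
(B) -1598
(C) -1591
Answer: C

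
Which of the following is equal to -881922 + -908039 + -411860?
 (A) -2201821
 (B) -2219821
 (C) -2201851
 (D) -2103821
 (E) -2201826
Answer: A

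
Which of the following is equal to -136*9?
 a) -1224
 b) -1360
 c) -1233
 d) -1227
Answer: a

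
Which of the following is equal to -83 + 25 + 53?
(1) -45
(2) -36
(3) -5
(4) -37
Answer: 3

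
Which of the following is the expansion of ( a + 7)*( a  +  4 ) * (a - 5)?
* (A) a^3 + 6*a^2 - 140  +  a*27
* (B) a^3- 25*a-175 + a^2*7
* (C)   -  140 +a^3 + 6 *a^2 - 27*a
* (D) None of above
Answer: C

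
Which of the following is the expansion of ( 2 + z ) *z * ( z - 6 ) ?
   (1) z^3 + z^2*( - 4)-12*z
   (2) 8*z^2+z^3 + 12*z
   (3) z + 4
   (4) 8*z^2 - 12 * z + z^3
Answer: 1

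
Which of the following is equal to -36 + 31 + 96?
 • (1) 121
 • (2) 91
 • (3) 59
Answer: 2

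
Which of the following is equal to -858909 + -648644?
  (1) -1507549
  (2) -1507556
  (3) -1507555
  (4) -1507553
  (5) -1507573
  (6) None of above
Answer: 4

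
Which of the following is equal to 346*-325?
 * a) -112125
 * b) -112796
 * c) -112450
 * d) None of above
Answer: c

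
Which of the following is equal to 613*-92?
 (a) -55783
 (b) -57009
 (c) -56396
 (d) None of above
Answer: c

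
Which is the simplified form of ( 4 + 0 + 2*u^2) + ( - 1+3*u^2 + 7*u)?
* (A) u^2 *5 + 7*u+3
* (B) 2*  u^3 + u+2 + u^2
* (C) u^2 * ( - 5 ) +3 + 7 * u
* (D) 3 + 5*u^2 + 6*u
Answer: A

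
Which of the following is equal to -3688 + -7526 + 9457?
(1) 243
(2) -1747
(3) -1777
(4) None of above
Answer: 4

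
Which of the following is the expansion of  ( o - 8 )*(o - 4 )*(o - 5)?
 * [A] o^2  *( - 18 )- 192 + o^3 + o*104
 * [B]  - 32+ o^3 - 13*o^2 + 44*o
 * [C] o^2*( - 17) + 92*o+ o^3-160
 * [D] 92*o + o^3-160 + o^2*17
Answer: C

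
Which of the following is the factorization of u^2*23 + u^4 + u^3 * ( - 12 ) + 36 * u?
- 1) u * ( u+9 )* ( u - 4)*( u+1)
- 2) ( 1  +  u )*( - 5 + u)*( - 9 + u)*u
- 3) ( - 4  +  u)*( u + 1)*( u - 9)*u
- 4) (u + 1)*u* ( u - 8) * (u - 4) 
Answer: 3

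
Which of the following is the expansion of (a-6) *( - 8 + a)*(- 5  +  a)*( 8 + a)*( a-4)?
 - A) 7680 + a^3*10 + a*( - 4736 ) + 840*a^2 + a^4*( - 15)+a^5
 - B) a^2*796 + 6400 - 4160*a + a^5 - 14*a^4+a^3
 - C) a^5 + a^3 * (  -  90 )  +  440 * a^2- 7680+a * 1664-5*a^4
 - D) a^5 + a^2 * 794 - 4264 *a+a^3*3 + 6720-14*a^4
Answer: A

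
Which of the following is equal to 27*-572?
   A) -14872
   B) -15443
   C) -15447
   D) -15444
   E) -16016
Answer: D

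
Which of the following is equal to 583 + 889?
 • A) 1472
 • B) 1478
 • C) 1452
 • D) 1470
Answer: A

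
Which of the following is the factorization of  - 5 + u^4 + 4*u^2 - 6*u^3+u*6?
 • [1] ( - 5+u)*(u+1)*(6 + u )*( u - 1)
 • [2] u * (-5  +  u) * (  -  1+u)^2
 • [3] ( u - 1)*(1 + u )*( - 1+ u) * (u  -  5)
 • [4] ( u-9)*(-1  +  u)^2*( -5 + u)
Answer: 3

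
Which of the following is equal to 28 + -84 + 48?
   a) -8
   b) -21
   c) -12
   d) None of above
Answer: a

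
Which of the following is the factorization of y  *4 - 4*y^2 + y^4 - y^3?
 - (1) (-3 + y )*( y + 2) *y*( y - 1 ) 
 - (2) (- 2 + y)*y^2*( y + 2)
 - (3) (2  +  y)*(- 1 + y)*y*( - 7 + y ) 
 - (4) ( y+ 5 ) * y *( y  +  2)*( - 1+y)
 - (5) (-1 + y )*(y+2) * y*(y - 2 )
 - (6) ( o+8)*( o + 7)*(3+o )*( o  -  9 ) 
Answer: 5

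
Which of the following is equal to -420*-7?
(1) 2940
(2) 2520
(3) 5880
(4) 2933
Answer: 1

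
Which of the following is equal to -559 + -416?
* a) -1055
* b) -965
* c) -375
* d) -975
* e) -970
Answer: d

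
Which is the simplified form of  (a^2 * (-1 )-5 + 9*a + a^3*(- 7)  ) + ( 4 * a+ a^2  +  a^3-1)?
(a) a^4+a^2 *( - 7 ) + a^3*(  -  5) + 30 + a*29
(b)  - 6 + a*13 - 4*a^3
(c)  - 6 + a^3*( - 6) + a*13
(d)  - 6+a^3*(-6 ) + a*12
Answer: c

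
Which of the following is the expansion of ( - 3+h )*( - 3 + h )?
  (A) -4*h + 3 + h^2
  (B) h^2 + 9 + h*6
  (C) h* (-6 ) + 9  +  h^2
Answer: C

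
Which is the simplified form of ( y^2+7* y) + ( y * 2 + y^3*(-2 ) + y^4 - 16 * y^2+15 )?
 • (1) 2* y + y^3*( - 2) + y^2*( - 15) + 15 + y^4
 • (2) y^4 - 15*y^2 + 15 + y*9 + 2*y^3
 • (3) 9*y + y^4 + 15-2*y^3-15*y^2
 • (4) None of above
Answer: 3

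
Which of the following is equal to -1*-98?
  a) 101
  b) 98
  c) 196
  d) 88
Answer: b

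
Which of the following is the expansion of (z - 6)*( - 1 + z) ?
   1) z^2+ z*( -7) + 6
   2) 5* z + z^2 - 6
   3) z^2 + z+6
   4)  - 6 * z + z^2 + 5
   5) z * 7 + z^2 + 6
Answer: 1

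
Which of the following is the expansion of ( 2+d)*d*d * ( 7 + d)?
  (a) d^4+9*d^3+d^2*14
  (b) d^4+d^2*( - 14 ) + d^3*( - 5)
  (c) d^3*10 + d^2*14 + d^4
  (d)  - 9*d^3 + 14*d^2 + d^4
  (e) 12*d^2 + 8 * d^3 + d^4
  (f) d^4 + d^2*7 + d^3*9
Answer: a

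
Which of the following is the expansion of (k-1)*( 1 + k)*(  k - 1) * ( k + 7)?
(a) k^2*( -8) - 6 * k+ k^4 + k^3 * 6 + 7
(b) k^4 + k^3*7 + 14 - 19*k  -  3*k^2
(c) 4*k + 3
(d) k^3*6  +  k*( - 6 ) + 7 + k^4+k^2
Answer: a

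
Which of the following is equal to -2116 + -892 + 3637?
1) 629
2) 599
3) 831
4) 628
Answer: 1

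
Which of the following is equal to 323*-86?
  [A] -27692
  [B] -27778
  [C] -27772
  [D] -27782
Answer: B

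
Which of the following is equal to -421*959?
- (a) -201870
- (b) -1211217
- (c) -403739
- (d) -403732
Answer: c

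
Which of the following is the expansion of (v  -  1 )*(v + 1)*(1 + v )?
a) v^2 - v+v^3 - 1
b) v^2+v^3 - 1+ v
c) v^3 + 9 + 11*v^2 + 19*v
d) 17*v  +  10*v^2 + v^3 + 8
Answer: a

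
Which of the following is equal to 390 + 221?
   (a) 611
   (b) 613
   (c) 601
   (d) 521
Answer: a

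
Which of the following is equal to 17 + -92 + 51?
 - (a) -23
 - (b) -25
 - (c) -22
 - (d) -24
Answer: d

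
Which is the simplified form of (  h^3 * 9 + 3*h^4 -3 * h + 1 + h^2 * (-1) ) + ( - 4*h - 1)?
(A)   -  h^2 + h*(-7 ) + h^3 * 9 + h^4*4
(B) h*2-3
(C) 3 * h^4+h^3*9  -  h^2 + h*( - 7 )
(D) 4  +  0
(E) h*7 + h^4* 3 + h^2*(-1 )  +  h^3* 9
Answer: C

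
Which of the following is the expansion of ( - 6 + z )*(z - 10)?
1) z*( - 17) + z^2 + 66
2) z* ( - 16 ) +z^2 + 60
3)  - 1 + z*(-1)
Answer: 2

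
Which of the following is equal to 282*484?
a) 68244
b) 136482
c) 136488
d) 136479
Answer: c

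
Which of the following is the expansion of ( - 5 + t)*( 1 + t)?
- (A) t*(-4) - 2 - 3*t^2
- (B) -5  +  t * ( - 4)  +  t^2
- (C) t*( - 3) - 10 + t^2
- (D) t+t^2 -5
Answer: B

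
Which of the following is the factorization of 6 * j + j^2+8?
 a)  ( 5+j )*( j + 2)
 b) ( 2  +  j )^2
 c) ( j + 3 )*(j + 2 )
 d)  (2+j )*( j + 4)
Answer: d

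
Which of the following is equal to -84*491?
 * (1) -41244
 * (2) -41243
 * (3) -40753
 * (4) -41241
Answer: 1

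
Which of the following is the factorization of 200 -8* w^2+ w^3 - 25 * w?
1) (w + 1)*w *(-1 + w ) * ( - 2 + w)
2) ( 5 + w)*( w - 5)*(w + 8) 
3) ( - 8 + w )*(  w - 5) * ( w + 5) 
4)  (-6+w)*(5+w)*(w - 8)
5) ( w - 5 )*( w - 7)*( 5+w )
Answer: 3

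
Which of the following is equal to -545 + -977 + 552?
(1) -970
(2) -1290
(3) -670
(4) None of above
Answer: 1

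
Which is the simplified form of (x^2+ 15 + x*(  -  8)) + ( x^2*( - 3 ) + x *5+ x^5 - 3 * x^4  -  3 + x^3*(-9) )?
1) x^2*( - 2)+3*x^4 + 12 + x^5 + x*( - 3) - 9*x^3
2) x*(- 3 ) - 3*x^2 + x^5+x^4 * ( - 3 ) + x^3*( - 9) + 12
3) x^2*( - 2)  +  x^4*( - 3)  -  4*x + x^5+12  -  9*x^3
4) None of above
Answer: 4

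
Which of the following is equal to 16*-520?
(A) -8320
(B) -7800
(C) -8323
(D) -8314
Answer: A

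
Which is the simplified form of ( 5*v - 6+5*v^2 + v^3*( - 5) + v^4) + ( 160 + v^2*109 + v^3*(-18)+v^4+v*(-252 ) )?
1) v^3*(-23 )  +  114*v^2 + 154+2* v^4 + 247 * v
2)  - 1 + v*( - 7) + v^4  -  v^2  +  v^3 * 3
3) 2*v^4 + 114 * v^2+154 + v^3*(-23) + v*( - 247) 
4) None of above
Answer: 3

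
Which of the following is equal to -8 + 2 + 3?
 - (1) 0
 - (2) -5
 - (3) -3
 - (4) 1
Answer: 3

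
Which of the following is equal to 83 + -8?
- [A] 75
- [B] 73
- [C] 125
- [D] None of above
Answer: A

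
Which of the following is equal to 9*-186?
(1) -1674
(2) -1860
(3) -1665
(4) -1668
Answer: 1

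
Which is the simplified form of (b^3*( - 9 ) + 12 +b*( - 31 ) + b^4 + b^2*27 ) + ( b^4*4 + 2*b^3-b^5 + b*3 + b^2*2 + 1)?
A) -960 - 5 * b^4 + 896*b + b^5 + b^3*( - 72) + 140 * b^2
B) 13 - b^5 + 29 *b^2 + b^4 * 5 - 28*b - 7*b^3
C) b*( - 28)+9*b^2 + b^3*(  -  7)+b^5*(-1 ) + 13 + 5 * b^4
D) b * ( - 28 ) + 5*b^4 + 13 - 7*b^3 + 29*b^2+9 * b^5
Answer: B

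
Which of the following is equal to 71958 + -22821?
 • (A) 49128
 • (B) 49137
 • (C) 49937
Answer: B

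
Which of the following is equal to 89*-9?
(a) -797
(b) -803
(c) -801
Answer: c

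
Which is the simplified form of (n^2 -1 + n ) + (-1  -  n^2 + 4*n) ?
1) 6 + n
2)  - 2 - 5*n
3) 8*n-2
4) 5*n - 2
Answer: 4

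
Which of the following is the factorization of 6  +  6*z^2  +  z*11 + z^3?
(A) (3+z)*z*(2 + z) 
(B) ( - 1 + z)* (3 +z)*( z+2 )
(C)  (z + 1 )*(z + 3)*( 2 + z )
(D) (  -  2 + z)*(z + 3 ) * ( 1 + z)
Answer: C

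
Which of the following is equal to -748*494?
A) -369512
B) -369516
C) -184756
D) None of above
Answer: A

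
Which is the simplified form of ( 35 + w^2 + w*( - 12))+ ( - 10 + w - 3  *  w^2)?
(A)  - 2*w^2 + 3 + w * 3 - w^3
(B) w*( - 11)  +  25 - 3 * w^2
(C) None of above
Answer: C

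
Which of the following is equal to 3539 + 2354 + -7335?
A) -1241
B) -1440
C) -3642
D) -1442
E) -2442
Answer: D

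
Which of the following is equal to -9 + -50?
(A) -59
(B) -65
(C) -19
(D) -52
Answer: A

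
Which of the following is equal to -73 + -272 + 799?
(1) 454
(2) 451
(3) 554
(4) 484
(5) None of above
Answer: 1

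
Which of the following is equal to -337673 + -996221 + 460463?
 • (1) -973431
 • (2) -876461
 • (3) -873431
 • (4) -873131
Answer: 3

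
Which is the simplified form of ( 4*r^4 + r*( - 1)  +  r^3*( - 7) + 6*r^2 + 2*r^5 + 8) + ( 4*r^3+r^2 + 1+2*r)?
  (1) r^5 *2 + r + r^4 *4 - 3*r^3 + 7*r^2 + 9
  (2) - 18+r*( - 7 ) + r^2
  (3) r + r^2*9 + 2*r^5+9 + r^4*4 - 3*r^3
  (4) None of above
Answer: 1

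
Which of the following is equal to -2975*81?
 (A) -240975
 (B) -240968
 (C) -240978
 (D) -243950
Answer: A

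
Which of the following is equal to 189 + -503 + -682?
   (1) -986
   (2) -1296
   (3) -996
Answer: 3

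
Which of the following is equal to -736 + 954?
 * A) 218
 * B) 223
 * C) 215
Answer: A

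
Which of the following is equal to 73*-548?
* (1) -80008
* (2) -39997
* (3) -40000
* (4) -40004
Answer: 4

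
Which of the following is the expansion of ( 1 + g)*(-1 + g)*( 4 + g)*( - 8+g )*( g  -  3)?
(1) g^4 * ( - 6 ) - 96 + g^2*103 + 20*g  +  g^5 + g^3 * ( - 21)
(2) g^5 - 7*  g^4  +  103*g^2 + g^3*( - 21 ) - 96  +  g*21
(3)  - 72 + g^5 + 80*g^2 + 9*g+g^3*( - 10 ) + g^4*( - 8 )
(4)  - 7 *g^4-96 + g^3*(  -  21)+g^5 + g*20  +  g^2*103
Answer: 4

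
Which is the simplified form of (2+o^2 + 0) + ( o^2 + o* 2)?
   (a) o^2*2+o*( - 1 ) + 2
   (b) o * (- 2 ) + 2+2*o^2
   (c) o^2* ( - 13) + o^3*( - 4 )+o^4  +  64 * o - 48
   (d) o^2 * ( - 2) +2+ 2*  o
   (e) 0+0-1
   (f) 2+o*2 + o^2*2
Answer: f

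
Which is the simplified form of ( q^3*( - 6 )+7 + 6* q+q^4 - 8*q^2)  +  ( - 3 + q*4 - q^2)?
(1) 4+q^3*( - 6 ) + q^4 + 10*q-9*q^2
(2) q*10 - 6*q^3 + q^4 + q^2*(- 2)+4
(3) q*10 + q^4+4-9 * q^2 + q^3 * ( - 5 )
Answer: 1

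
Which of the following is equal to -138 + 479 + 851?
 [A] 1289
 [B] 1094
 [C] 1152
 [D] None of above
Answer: D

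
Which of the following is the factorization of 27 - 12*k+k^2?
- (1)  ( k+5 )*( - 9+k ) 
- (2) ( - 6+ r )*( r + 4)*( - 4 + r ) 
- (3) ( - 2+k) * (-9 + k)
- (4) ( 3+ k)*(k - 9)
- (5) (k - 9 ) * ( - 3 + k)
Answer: 5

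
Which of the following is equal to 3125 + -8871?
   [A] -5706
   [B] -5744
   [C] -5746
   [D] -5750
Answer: C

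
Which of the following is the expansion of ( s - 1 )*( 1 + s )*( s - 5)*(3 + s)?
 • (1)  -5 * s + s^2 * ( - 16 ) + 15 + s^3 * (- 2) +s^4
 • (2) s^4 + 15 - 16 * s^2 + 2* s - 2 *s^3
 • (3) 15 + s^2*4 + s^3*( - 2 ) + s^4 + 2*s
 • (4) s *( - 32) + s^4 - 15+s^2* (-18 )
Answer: 2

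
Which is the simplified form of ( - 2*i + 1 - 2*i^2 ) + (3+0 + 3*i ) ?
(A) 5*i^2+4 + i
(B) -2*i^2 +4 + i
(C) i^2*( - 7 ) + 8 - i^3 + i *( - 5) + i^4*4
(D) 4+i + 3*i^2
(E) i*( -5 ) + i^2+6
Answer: B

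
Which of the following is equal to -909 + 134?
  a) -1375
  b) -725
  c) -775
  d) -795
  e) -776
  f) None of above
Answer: c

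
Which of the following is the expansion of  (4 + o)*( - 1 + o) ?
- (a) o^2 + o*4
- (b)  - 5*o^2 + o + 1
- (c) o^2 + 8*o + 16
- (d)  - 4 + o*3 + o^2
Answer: d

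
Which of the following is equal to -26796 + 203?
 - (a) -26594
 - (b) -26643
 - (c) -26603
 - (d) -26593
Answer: d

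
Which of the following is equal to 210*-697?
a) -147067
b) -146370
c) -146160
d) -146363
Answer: b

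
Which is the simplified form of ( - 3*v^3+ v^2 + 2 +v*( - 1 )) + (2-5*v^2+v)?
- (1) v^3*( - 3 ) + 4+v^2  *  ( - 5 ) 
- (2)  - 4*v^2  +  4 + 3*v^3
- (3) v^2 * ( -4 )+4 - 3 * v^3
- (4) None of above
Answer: 3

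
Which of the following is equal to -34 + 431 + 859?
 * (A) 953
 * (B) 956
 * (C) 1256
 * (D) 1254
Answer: C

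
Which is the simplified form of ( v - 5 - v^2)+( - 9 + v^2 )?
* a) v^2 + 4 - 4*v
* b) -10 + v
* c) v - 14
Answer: c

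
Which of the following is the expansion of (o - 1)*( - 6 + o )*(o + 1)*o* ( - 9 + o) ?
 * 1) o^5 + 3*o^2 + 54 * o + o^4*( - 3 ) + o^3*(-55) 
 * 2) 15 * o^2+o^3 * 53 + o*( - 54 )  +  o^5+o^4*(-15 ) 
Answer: 2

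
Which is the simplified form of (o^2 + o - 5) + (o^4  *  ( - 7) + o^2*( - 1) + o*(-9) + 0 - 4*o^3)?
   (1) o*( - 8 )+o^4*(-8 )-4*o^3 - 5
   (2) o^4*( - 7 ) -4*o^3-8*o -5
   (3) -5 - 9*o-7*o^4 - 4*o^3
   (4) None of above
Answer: 2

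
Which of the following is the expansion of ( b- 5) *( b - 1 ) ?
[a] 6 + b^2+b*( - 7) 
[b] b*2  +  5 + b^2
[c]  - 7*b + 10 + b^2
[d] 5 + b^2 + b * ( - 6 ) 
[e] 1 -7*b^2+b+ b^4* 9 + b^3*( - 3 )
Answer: d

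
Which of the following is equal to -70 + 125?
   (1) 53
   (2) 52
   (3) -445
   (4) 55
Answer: 4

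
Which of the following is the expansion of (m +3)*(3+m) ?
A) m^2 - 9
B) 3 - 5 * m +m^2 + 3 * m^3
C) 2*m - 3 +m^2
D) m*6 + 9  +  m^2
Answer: D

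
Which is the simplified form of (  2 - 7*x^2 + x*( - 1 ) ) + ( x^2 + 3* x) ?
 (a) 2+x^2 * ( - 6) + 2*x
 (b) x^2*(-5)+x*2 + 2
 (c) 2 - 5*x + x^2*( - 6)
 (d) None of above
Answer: a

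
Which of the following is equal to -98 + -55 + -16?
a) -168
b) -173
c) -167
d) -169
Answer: d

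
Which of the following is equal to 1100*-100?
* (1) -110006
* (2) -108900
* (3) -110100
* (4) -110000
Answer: 4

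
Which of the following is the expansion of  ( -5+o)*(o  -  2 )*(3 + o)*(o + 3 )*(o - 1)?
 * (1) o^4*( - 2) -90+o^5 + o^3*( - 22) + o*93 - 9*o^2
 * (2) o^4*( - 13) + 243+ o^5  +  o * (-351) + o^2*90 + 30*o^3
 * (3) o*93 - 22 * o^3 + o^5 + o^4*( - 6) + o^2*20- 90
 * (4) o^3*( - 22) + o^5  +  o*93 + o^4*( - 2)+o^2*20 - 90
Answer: 4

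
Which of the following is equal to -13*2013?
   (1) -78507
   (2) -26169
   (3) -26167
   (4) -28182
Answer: 2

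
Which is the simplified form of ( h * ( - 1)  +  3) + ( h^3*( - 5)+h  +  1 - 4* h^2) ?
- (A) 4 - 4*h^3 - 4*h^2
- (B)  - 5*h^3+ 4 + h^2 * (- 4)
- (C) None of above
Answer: B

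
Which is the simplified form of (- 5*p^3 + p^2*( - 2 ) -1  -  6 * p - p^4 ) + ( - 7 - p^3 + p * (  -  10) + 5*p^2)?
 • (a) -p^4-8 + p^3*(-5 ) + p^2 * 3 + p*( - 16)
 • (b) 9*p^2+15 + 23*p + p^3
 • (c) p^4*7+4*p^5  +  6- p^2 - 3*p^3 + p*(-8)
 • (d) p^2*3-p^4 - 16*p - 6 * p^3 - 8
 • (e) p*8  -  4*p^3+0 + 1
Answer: d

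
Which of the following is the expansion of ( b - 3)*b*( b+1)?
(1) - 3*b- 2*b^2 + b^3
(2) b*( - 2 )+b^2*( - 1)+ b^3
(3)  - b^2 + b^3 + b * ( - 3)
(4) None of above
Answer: 1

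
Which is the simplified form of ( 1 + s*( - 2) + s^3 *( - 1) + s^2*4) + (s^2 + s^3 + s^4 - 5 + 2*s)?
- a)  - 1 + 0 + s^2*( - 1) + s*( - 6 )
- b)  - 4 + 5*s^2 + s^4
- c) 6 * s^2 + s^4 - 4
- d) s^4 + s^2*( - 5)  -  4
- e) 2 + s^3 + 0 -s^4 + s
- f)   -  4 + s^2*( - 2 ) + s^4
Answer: b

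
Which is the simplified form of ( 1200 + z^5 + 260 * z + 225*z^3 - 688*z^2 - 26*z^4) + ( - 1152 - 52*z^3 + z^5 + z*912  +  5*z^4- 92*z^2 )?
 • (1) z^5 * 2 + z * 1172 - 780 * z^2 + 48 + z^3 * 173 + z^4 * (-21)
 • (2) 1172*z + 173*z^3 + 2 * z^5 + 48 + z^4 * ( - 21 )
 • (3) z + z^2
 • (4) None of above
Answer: 1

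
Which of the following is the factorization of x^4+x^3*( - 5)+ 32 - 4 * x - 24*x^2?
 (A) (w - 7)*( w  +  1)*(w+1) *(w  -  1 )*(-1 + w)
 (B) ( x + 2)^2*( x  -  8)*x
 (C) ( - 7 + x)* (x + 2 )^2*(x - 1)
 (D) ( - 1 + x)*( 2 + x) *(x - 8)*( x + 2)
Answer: D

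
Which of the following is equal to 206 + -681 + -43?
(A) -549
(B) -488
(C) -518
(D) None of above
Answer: C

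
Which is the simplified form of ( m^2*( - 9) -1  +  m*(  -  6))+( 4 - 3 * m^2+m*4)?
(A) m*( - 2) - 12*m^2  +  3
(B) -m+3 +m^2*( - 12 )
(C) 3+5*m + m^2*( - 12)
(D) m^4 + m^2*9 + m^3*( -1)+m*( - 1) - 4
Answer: A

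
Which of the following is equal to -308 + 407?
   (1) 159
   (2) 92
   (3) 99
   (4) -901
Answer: 3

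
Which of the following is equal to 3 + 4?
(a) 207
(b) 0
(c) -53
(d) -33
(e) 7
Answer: e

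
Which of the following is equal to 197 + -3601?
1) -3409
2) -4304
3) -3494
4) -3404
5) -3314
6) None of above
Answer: 4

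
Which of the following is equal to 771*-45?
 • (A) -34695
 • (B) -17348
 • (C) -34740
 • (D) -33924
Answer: A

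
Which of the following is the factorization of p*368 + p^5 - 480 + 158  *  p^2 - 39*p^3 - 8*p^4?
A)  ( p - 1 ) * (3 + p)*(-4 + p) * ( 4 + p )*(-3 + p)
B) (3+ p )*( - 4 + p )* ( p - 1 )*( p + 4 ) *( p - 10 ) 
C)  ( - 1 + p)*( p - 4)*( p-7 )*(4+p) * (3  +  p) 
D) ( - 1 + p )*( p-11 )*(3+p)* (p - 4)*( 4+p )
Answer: B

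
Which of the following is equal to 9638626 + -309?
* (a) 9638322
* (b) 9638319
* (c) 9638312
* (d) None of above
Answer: d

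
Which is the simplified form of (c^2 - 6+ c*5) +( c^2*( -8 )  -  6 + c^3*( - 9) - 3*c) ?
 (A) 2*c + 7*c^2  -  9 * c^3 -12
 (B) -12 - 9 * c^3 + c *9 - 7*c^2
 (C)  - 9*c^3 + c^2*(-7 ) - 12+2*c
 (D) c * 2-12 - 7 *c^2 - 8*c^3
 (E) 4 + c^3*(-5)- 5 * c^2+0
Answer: C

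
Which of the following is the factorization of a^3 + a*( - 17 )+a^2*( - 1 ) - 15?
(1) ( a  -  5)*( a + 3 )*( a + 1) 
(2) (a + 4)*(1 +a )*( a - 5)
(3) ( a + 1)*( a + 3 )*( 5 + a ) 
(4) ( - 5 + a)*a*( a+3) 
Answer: 1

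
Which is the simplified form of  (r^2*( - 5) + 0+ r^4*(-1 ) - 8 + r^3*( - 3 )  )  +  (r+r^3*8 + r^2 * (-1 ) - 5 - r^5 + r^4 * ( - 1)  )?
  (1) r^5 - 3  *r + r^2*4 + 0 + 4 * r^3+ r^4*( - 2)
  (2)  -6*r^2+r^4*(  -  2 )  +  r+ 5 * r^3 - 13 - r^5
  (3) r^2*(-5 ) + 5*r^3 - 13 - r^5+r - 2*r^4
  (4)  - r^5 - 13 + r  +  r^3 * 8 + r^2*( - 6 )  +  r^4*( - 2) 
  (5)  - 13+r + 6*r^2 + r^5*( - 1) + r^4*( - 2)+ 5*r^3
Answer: 2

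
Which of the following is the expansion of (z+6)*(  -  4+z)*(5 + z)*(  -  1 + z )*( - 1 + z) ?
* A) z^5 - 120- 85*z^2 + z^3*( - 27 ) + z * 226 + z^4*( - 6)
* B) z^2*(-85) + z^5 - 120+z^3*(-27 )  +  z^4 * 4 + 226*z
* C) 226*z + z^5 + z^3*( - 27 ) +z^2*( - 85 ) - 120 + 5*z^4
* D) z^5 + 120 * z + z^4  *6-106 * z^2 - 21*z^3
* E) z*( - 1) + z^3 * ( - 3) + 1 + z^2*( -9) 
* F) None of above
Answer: C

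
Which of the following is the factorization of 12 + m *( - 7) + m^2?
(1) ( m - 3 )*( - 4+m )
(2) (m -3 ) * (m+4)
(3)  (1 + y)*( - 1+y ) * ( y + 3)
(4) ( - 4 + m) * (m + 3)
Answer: 1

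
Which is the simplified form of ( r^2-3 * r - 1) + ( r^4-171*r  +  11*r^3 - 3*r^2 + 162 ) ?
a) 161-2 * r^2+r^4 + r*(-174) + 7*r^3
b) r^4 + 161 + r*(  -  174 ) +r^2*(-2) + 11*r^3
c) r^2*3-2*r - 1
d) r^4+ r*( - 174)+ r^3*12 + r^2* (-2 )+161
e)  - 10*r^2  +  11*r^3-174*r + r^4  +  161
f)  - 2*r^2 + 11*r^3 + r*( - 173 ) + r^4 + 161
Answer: b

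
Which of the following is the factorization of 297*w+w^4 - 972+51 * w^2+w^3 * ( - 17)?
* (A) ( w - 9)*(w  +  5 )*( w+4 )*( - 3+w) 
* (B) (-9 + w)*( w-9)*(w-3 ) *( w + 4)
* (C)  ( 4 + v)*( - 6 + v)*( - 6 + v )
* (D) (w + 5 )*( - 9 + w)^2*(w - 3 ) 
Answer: B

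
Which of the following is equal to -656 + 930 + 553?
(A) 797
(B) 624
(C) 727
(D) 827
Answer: D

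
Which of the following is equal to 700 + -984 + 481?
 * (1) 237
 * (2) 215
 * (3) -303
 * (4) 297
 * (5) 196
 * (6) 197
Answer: 6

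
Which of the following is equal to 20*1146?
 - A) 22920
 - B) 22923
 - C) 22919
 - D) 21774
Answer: A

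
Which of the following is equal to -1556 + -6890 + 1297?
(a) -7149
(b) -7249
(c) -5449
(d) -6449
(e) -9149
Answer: a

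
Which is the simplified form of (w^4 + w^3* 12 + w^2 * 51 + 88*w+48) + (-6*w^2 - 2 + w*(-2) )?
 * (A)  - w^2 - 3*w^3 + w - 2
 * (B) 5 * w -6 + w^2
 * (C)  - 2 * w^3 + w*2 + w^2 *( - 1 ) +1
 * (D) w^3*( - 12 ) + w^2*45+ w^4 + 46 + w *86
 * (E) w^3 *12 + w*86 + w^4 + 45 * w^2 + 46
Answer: E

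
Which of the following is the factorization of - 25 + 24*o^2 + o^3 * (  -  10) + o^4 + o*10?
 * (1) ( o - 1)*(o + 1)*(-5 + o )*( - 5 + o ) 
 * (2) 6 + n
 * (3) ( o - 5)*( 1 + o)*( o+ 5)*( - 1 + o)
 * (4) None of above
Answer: 1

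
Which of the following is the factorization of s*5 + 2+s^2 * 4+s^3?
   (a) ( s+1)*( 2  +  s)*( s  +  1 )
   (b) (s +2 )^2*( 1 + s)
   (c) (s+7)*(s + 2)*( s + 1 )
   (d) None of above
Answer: a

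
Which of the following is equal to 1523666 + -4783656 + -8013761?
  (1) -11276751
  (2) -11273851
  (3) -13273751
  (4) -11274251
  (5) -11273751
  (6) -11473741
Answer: 5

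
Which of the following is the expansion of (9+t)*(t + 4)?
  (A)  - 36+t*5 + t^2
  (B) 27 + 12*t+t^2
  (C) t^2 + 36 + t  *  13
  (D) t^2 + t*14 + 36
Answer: C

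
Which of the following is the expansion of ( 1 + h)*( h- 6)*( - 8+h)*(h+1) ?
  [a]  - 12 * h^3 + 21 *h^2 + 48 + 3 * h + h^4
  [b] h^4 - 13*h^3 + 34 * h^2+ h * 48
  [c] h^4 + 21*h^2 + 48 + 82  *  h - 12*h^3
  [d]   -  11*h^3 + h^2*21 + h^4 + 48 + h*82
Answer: c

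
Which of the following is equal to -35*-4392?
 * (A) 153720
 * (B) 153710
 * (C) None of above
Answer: A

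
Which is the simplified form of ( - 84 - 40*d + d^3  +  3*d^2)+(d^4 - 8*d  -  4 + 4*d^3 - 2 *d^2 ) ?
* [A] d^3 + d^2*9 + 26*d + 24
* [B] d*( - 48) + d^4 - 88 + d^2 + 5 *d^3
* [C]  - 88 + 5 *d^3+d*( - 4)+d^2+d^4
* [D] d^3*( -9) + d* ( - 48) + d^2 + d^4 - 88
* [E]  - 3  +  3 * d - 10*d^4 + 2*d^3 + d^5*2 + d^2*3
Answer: B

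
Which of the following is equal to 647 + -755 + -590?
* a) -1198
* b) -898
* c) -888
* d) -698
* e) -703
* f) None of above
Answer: d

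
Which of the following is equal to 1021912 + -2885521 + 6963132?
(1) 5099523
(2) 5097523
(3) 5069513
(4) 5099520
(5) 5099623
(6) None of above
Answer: 1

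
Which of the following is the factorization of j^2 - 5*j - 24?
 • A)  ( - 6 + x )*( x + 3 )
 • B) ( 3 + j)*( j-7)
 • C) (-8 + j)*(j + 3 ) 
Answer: C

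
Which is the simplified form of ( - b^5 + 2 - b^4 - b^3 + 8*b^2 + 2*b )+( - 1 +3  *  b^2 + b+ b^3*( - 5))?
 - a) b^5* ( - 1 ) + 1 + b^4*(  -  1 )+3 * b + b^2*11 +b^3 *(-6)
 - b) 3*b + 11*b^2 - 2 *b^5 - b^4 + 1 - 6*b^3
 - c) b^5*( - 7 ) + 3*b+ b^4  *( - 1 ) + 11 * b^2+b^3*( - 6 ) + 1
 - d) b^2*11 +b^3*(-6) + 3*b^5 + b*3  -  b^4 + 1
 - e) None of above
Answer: a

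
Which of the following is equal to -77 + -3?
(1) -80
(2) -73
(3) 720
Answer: 1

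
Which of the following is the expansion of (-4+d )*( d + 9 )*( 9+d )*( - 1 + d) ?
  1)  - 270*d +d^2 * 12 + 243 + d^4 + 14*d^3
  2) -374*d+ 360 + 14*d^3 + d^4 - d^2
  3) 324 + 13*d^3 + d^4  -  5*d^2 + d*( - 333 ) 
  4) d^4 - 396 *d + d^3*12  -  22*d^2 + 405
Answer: 3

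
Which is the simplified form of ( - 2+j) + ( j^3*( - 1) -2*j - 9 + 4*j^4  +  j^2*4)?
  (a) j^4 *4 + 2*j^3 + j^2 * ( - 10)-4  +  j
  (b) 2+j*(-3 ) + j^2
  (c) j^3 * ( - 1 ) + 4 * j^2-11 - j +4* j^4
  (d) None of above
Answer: c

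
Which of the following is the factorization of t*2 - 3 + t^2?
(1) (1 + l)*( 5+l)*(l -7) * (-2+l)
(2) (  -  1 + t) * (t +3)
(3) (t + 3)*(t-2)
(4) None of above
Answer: 2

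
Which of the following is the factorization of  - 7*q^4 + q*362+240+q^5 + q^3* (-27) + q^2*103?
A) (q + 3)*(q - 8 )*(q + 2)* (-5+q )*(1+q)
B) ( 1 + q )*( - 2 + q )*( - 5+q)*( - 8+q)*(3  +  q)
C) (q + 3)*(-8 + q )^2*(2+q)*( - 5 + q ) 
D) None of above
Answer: A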